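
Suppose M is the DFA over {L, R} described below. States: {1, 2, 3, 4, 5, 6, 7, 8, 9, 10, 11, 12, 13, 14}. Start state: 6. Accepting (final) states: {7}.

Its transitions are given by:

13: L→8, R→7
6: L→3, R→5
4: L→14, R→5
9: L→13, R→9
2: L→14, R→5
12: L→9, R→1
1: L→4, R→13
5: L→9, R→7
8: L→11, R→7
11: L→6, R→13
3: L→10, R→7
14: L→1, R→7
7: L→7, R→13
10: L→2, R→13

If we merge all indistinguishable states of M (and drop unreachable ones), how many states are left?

First remove the unreachable states {12}; 13 states remain.
P0 = {7} | {1,2,3,4,5,6,8,9,10,11,13,14}.
Refine {1,2,3,4,5,6,8,9,10,11,13,14} on symbol R: members go to different blocks, giving {1,2,4,6,9,10,11} and {3,5,8,13,14}.
On input L, block {1,2,4,6,9,10,11} splits into {2,4,6,9} and {1,10,11}.
Split {2,4,6,9} by δ(·,R) → {2,4,6} and {9}.
On input L, block {3,5,8,13,14} splits into {3,8,14} and {5} and {13}.
No further refinement is possible. Final partition (7 blocks): {7} | {2,4,6} | {3,8,14} | {1,10,11} | {9} | {5} | {13}.

7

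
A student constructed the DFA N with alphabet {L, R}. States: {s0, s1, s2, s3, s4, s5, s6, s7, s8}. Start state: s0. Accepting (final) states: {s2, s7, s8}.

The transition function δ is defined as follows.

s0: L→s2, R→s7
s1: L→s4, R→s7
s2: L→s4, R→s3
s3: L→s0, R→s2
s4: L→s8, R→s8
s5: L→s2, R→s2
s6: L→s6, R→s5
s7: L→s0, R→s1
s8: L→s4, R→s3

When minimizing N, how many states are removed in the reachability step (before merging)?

2

BFS from s0 reaches {s0, s1, s2, s3, s4, s7, s8}; the 2 state(s) s5, s6 are never visited.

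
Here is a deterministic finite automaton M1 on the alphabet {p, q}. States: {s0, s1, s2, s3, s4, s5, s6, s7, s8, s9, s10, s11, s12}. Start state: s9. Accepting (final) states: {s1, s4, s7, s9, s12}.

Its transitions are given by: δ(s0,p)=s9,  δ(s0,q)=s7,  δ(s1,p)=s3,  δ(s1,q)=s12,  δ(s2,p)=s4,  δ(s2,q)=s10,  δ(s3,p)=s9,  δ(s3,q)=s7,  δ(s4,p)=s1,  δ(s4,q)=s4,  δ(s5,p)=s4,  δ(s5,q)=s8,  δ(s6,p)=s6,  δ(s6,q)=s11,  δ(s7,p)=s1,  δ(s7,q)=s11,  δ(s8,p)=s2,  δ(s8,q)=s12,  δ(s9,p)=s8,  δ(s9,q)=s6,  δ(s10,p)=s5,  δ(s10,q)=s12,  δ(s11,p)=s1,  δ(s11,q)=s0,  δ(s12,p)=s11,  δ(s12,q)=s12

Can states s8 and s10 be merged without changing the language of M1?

Yes

Every state is reachable, so we keep all 13.
P0 = {s1,s4,s7,s9,s12} | {s0,s2,s3,s5,s6,s8,s10,s11}.
On input p, block {s1,s4,s7,s9,s12} splits into {s1,s9,s12} and {s4,s7}.
On input q, block {s1,s9,s12} splits into {s1,s12} and {s9}.
Refine {s0,s2,s3,s5,s6,s8,s10,s11} on symbol p: members go to different blocks, giving {s6,s8,s10} and {s0,s3} and {s2,s5} and {s11}.
Refine {s1,s12} on symbol p: members go to different blocks, giving {s1} and {s12}.
On input p, block {s6,s8,s10} splits into {s8,s10} and {s6}.
Split {s4,s7} by δ(·,q) → {s4} and {s7}.
The partition is now stable with 10 blocks: {s1} | {s8,s10} | {s4} | {s9} | {s0,s3} | {s2,s5} | {s11} | {s12} | {s6} | {s7}.
s8 and s10 lie in the same block of the stable partition, so they are equivalent — no string distinguishes them.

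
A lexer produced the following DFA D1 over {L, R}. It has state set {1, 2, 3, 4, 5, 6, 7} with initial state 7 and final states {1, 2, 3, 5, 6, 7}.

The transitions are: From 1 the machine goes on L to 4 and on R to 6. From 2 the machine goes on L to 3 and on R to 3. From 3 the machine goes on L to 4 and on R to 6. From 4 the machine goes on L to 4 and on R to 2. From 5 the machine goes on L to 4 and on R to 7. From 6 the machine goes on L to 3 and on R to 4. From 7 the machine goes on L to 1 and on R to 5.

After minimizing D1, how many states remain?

6

Every state is reachable, so we keep all 7.
Initial partition by acceptance: {1,2,3,5,6,7} | {4}.
On input L, block {1,2,3,5,6,7} splits into {1,3,5} and {2,6,7}.
On input R, block {2,6,7} splits into {2,7} and {6}.
Refine {1,3,5} on symbol R: members go to different blocks, giving {1,3} and {5}.
Split {2,7} by δ(·,R) → {2} and {7}.
Stable partition: {1,3} | {4} | {2} | {6} | {5} | {7} — 6 equivalence classes.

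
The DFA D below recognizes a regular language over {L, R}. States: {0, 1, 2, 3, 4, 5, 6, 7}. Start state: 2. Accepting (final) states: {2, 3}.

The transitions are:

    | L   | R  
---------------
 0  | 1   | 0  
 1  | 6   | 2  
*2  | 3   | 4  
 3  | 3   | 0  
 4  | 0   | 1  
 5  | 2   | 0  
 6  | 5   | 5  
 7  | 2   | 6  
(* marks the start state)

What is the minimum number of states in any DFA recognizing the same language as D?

Reachable states from the start: {0,1,2,3,4,5,6}. Unreachable: {7} — drop them.
Initial partition by acceptance: {2,3} | {0,1,4,5,6}.
Refine {0,1,4,5,6} on symbol L: members go to different blocks, giving {0,1,4,6} and {5}.
Split {0,1,4,6} by δ(·,L) → {0,1,4} and {6}.
Split {0,1,4} by δ(·,L) → {0,4} and {1}.
Refine {0,4} on symbol L: members go to different blocks, giving {0} and {4}.
On input R, block {2,3} splits into {2} and {3}.
Stable partition: {2} | {0} | {5} | {6} | {1} | {4} | {3} — 7 equivalence classes.

7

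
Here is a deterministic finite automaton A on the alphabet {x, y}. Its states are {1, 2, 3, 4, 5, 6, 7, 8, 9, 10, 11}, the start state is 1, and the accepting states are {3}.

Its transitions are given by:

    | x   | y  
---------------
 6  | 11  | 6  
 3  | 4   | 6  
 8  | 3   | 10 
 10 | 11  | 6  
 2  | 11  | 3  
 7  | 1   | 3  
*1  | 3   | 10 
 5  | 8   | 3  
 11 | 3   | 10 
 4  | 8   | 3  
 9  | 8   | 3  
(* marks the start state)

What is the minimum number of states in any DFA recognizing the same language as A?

4

Reachable states from the start: {1,3,4,6,8,10,11}. Unreachable: {2,5,7,9} — drop them.
P0 = {3} | {1,4,6,8,10,11}.
Refine {1,4,6,8,10,11} on symbol x: members go to different blocks, giving {1,8,11} and {4,6,10}.
On input y, block {4,6,10} splits into {6,10} and {4}.
No further refinement is possible. Final partition (4 blocks): {3} | {1,8,11} | {6,10} | {4}.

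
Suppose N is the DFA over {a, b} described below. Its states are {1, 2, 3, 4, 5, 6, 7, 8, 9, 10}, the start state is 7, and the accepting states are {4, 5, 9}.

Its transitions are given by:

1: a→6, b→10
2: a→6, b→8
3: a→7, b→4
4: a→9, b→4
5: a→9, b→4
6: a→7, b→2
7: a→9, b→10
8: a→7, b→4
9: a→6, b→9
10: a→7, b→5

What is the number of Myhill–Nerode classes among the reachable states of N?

States {1,3} cannot be reached from the start state, so discard them.
P0 = {4,5,9} | {2,6,7,8,10}.
On input a, block {4,5,9} splits into {4,5} and {9}.
On input a, block {2,6,7,8,10} splits into {2,6,8,10} and {7}.
On input a, block {2,6,8,10} splits into {6,8,10} and {2}.
On input b, block {6,8,10} splits into {8,10} and {6}.
No further refinement is possible. Final partition (6 blocks): {4,5} | {8,10} | {9} | {7} | {2} | {6}.

6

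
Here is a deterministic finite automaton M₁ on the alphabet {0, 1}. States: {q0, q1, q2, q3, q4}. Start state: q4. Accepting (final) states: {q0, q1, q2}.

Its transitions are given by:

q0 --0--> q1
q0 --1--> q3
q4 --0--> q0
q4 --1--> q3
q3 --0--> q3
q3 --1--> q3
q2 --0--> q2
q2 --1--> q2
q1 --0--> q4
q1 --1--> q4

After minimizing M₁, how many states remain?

States {q2} cannot be reached from the start state, so discard them.
Start with accepting vs non-accepting: {q0,q1} | {q3,q4}.
On input 0, block {q0,q1} splits into {q0} and {q1}.
On input 0, block {q3,q4} splits into {q3} and {q4}.
The partition is now stable with 4 blocks: {q0} | {q3} | {q1} | {q4}.

4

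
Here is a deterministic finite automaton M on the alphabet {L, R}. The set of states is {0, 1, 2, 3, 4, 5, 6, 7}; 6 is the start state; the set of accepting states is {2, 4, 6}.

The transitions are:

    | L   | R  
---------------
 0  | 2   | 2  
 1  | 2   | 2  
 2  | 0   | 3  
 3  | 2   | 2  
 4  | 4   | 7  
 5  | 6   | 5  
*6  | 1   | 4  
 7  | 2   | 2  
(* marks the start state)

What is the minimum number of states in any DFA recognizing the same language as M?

4

States {5} cannot be reached from the start state, so discard them.
P0 = {2,4,6} | {0,1,3,7}.
Split {2,4,6} by δ(·,L) → {2,6} and {4}.
On input R, block {2,6} splits into {2} and {6}.
Stable partition: {2} | {0,1,3,7} | {4} | {6} — 4 equivalence classes.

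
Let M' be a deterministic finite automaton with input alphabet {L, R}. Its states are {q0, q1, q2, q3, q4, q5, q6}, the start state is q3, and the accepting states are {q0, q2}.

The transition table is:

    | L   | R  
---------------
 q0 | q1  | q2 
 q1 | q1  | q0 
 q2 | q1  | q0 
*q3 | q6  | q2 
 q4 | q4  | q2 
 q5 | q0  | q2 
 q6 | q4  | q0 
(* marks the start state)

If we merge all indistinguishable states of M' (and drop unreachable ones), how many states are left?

States {q5} cannot be reached from the start state, so discard them.
P0 = {q0,q2} | {q1,q3,q4,q6}.
No further refinement is possible. Final partition (2 blocks): {q0,q2} | {q1,q3,q4,q6}.

2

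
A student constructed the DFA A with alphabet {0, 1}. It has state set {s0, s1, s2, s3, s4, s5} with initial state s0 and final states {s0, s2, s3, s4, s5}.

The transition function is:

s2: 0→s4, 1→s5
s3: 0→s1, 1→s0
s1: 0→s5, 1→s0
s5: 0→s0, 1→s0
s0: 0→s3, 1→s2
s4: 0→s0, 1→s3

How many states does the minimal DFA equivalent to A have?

Start with accepting vs non-accepting: {s0,s2,s3,s4,s5} | {s1}.
Split {s0,s2,s3,s4,s5} by δ(·,0) → {s0,s2,s4,s5} and {s3}.
Split {s0,s2,s4,s5} by δ(·,0) → {s2,s4,s5} and {s0}.
Split {s2,s4,s5} by δ(·,0) → {s4,s5} and {s2}.
Split {s4,s5} by δ(·,1) → {s4} and {s5}.
The partition is now stable with 6 blocks: {s4} | {s1} | {s3} | {s0} | {s2} | {s5}.

6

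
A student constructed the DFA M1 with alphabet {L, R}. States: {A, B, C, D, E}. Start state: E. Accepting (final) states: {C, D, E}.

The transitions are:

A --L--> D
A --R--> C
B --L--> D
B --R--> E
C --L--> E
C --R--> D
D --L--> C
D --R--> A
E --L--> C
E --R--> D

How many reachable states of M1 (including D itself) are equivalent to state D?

First remove the unreachable states {B}; 4 states remain.
Initial partition by acceptance: {C,D,E} | {A}.
Refine {C,D,E} on symbol R: members go to different blocks, giving {C,E} and {D}.
No further refinement is possible. Final partition (3 blocks): {C,E} | {A} | {D}.
State D belongs to the block {D}, which has 1 states.

1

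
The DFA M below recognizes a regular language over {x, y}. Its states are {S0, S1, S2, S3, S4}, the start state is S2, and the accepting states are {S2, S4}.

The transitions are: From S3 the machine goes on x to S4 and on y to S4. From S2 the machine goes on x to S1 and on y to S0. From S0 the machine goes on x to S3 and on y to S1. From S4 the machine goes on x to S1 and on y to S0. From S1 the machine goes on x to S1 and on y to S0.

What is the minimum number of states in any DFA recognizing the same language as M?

4

All states are reachable from the start state.
Start with accepting vs non-accepting: {S2,S4} | {S0,S1,S3}.
Refine {S0,S1,S3} on symbol x: members go to different blocks, giving {S0,S1} and {S3}.
Split {S0,S1} by δ(·,x) → {S0} and {S1}.
No further refinement is possible. Final partition (4 blocks): {S2,S4} | {S0} | {S3} | {S1}.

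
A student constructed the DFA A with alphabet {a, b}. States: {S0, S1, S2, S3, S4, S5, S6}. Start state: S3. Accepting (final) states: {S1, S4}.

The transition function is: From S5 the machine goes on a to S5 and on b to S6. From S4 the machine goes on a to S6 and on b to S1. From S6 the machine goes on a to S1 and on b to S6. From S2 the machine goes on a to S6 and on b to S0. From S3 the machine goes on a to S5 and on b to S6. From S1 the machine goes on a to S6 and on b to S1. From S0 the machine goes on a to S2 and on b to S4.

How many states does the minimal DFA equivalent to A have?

3

Reachable states from the start: {S1,S3,S5,S6}. Unreachable: {S0,S2,S4} — drop them.
Start with accepting vs non-accepting: {S1} | {S3,S5,S6}.
Refine {S3,S5,S6} on symbol a: members go to different blocks, giving {S3,S5} and {S6}.
The partition is now stable with 3 blocks: {S1} | {S3,S5} | {S6}.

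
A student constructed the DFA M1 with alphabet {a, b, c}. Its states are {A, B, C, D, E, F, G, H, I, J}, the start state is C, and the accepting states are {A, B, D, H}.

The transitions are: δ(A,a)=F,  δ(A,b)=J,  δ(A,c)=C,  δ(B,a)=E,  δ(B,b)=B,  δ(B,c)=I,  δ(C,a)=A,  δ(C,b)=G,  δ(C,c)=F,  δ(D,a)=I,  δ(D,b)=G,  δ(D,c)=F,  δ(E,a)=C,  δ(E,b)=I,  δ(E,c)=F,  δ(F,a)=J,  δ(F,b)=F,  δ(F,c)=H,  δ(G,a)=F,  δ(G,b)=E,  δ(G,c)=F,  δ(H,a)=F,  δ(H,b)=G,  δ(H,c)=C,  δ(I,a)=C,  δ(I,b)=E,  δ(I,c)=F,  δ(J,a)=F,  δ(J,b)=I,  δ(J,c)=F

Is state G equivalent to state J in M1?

States {B,D} cannot be reached from the start state, so discard them.
P0 = {A,H} | {C,E,F,G,I,J}.
Split {C,E,F,G,I,J} by δ(·,a) → {E,F,G,I,J} and {C}.
On input a, block {E,F,G,I,J} splits into {F,G,J} and {E,I}.
On input b, block {F,G,J} splits into {G,J} and {F}.
Stable partition: {A,H} | {G,J} | {C} | {E,I} | {F} — 5 equivalence classes.
G and J lie in the same block of the stable partition, so they are equivalent — no string distinguishes them.

Yes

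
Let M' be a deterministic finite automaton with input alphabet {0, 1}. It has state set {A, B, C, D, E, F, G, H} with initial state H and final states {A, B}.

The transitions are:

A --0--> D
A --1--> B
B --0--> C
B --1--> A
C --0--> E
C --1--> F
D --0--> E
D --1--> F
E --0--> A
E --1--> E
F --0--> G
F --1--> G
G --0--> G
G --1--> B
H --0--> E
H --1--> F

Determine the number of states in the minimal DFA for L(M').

5

Every state is reachable, so we keep all 8.
P0 = {A,B} | {C,D,E,F,G,H}.
Split {C,D,E,F,G,H} by δ(·,0) → {C,D,F,G,H} and {E}.
On input 0, block {C,D,F,G,H} splits into {C,D,H} and {F,G}.
On input 1, block {F,G} splits into {F} and {G}.
The partition is now stable with 5 blocks: {A,B} | {C,D,H} | {E} | {F} | {G}.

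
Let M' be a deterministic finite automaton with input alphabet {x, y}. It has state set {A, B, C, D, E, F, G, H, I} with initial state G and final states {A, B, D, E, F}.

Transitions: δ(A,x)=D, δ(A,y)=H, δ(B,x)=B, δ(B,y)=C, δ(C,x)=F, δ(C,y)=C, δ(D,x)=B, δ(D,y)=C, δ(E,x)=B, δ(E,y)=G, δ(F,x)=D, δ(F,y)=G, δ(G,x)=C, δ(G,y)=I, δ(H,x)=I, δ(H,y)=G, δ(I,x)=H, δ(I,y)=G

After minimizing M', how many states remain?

5

First remove the unreachable states {A,E}; 7 states remain.
Initial partition by acceptance: {B,D,F} | {C,G,H,I}.
Split {C,G,H,I} by δ(·,x) → {G,H,I} and {C}.
Refine {B,D,F} on symbol y: members go to different blocks, giving {B,D} and {F}.
On input x, block {G,H,I} splits into {H,I} and {G}.
No further refinement is possible. Final partition (5 blocks): {B,D} | {H,I} | {C} | {F} | {G}.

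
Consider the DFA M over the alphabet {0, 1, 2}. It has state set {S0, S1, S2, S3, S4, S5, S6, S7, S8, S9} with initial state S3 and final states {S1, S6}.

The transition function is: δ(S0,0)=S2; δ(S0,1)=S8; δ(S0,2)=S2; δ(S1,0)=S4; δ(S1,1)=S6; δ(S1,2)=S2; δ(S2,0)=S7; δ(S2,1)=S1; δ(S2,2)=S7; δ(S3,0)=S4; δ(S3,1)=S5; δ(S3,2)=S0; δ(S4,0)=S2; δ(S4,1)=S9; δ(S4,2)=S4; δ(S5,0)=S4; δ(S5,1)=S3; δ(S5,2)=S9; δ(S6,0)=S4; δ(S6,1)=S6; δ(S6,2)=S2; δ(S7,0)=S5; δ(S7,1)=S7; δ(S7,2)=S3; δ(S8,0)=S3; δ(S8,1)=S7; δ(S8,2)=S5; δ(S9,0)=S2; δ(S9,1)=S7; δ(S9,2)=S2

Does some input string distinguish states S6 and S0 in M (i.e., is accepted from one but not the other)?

Yes

All states are reachable from the start state.
Initial partition by acceptance: {S1,S6} | {S0,S2,S3,S4,S5,S7,S8,S9}.
On input 1, block {S0,S2,S3,S4,S5,S7,S8,S9} splits into {S0,S3,S4,S5,S7,S8,S9} and {S2}.
Refine {S0,S3,S4,S5,S7,S8,S9} on symbol 0: members go to different blocks, giving {S3,S5,S7,S8} and {S0,S4,S9}.
On input 0, block {S3,S5,S7,S8} splits into {S3,S5} and {S7,S8}.
Refine {S0,S4,S9} on symbol 1: members go to different blocks, giving {S0,S9} and {S4}.
No further refinement is possible. Final partition (6 blocks): {S1,S6} | {S3,S5} | {S2} | {S0,S9} | {S7,S8} | {S4}.
S6 and S0 end up in different blocks, so they are distinguishable. For instance, the string 'ε' is accepted from only S6.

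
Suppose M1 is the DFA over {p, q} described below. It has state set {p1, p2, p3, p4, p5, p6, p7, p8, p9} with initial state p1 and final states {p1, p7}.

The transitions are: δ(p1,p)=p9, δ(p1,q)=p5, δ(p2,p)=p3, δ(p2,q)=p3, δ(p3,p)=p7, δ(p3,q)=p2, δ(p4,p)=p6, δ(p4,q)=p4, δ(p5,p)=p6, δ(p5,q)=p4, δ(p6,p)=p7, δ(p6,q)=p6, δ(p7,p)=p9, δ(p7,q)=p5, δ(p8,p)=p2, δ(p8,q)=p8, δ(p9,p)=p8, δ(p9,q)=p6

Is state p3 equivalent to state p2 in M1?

All states are reachable from the start state.
P0 = {p1,p7} | {p2,p3,p4,p5,p6,p8,p9}.
Split {p2,p3,p4,p5,p6,p8,p9} by δ(·,p) → {p2,p4,p5,p8,p9} and {p3,p6}.
Split {p2,p4,p5,p8,p9} by δ(·,p) → {p2,p4,p5} and {p8,p9}.
On input q, block {p2,p4,p5} splits into {p4,p5} and {p2}.
Refine {p3,p6} on symbol q: members go to different blocks, giving {p3} and {p6}.
Refine {p8,p9} on symbol p: members go to different blocks, giving {p8} and {p9}.
The partition is now stable with 7 blocks: {p1,p7} | {p4,p5} | {p3} | {p8} | {p2} | {p6} | {p9}.
p3 and p2 end up in different blocks, so they are distinguishable. For instance, the string 'p' is accepted from only p3.

No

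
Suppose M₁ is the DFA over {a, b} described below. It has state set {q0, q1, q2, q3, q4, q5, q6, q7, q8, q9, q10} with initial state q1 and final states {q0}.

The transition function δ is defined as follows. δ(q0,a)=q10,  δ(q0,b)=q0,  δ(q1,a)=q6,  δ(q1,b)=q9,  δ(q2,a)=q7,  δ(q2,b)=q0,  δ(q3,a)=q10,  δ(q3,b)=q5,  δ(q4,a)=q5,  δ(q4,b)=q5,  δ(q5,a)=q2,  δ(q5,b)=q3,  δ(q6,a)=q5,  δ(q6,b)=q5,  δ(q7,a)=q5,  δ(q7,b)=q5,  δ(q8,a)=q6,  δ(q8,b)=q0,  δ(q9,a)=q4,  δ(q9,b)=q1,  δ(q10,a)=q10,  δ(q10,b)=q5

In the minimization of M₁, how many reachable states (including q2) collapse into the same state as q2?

1

States {q8} cannot be reached from the start state, so discard them.
Initial partition by acceptance: {q0} | {q1,q2,q3,q4,q5,q6,q7,q9,q10}.
Split {q1,q2,q3,q4,q5,q6,q7,q9,q10} by δ(·,b) → {q1,q3,q4,q5,q6,q7,q9,q10} and {q2}.
Split {q1,q3,q4,q5,q6,q7,q9,q10} by δ(·,a) → {q1,q3,q4,q6,q7,q9,q10} and {q5}.
On input a, block {q1,q3,q4,q6,q7,q9,q10} splits into {q1,q3,q9,q10} and {q4,q6,q7}.
On input a, block {q1,q3,q9,q10} splits into {q1,q9} and {q3,q10}.
The partition is now stable with 6 blocks: {q0} | {q1,q9} | {q2} | {q5} | {q4,q6,q7} | {q3,q10}.
State q2 belongs to the block {q2}, which has 1 states.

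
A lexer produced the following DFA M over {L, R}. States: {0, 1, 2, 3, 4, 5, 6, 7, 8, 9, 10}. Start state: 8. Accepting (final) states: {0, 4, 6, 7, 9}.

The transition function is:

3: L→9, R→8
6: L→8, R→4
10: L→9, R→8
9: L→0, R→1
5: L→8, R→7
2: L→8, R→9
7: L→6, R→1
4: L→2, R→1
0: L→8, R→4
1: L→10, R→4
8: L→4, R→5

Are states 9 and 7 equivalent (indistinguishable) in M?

Yes

Reachable states from the start: {0,1,2,4,5,6,7,8,9,10}. Unreachable: {3} — drop them.
P0 = {0,4,6,7,9} | {1,2,5,8,10}.
On input L, block {0,4,6,7,9} splits into {0,4,6} and {7,9}.
Split {0,4,6} by δ(·,R) → {0,6} and {4}.
On input L, block {1,2,5,8,10} splits into {1,2,5} and {8} and {10}.
Refine {1,2,5} on symbol L: members go to different blocks, giving {2,5} and {1}.
Stable partition: {0,6} | {2,5} | {7,9} | {4} | {8} | {10} | {1} — 7 equivalence classes.
9 and 7 lie in the same block of the stable partition, so they are equivalent — no string distinguishes them.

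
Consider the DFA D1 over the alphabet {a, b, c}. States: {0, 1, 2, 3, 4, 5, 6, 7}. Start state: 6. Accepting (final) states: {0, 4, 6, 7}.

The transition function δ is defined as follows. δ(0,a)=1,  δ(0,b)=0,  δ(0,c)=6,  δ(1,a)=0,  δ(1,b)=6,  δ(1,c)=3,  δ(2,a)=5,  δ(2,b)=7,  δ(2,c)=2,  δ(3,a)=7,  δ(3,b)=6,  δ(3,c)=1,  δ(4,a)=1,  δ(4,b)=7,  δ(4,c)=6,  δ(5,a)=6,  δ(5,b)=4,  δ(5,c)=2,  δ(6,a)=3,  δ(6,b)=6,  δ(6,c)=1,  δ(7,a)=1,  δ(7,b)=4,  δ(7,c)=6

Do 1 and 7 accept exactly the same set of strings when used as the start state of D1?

Reachable states from the start: {0,1,3,4,6,7}. Unreachable: {2,5} — drop them.
P0 = {0,4,6,7} | {1,3}.
On input c, block {0,4,6,7} splits into {0,4,7} and {6}.
The partition is now stable with 3 blocks: {0,4,7} | {1,3} | {6}.
1 and 7 end up in different blocks, so they are distinguishable. For instance, the string 'ε' is accepted from only 7.

No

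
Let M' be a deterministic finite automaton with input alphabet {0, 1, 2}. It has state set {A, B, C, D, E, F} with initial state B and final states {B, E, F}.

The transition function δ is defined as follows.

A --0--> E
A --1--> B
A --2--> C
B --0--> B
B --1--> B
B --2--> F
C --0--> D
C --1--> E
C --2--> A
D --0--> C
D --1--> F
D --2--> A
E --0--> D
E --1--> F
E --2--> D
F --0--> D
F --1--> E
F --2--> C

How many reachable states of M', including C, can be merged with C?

2

Every state is reachable, so we keep all 6.
Start with accepting vs non-accepting: {B,E,F} | {A,C,D}.
Refine {B,E,F} on symbol 0: members go to different blocks, giving {E,F} and {B}.
On input 0, block {A,C,D} splits into {C,D} and {A}.
No further refinement is possible. Final partition (4 blocks): {E,F} | {C,D} | {B} | {A}.
The equivalence class containing C is {C,D}, of size 2.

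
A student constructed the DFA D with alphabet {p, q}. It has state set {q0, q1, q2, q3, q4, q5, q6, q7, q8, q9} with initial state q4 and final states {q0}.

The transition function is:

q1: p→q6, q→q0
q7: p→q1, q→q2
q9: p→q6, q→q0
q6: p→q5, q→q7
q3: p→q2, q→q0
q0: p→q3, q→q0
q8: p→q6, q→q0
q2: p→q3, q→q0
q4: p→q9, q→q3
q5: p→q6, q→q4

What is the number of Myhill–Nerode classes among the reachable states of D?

5

Reachable states from the start: {q0,q1,q2,q3,q4,q5,q6,q7,q9}. Unreachable: {q8} — drop them.
P0 = {q0} | {q1,q2,q3,q4,q5,q6,q7,q9}.
Refine {q1,q2,q3,q4,q5,q6,q7,q9} on symbol q: members go to different blocks, giving {q1,q2,q3,q9} and {q4,q5,q6,q7}.
Split {q1,q2,q3,q9} by δ(·,p) → {q1,q9} and {q2,q3}.
Refine {q4,q5,q6,q7} on symbol p: members go to different blocks, giving {q4,q7} and {q5,q6}.
The partition is now stable with 5 blocks: {q0} | {q1,q9} | {q4,q7} | {q2,q3} | {q5,q6}.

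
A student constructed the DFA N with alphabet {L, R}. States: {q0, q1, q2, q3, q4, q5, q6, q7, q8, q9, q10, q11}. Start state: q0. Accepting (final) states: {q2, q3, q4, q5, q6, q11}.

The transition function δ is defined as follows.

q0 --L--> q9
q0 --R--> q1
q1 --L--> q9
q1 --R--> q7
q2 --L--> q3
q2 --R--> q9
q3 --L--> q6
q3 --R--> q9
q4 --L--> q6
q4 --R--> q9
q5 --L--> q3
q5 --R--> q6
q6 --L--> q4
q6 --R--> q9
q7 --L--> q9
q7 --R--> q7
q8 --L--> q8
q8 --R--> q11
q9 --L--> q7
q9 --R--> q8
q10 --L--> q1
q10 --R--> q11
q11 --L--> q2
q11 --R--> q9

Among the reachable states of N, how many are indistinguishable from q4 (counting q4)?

5

States {q5,q10} cannot be reached from the start state, so discard them.
P0 = {q2,q3,q4,q6,q11} | {q0,q1,q7,q8,q9}.
On input R, block {q0,q1,q7,q8,q9} splits into {q0,q1,q7,q9} and {q8}.
Refine {q0,q1,q7,q9} on symbol R: members go to different blocks, giving {q0,q1,q7} and {q9}.
No further refinement is possible. Final partition (4 blocks): {q2,q3,q4,q6,q11} | {q0,q1,q7} | {q8} | {q9}.
The equivalence class containing q4 is {q2,q3,q4,q6,q11}, of size 5.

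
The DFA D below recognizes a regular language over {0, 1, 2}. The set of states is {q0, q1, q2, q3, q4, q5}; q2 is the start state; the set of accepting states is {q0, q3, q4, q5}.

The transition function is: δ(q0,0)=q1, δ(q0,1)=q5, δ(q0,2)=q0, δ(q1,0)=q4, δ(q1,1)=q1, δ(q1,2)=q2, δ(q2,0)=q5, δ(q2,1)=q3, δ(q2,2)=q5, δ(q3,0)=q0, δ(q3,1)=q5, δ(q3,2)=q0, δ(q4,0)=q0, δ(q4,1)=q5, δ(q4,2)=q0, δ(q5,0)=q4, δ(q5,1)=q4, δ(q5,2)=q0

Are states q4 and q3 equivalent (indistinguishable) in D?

Every state is reachable, so we keep all 6.
Start with accepting vs non-accepting: {q0,q3,q4,q5} | {q1,q2}.
On input 0, block {q0,q3,q4,q5} splits into {q3,q4,q5} and {q0}.
Refine {q3,q4,q5} on symbol 0: members go to different blocks, giving {q3,q4} and {q5}.
Split {q1,q2} by δ(·,0) → {q1} and {q2}.
The partition is now stable with 5 blocks: {q3,q4} | {q1} | {q0} | {q5} | {q2}.
q4 and q3 lie in the same block of the stable partition, so they are equivalent — no string distinguishes them.

Yes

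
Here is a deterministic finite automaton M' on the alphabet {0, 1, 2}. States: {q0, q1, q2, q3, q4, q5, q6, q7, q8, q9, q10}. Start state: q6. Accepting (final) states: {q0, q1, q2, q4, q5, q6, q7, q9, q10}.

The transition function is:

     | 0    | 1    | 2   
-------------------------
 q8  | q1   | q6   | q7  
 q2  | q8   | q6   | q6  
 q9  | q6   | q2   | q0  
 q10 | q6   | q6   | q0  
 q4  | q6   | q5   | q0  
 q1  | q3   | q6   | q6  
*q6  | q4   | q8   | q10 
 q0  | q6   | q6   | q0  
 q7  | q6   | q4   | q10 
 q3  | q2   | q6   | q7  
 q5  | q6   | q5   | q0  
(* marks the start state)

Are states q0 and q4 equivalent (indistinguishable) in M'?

States {q9} cannot be reached from the start state, so discard them.
Start with accepting vs non-accepting: {q0,q1,q2,q4,q5,q6,q7,q10} | {q3,q8}.
Split {q0,q1,q2,q4,q5,q6,q7,q10} by δ(·,0) → {q0,q4,q5,q6,q7,q10} and {q1,q2}.
On input 1, block {q0,q4,q5,q6,q7,q10} splits into {q0,q4,q5,q7,q10} and {q6}.
On input 1, block {q0,q4,q5,q7,q10} splits into {q4,q5,q7} and {q0,q10}.
Stable partition: {q4,q5,q7} | {q3,q8} | {q1,q2} | {q6} | {q0,q10} — 5 equivalence classes.
q0 and q4 end up in different blocks, so they are distinguishable. For instance, the string '11' is accepted from only q4.

No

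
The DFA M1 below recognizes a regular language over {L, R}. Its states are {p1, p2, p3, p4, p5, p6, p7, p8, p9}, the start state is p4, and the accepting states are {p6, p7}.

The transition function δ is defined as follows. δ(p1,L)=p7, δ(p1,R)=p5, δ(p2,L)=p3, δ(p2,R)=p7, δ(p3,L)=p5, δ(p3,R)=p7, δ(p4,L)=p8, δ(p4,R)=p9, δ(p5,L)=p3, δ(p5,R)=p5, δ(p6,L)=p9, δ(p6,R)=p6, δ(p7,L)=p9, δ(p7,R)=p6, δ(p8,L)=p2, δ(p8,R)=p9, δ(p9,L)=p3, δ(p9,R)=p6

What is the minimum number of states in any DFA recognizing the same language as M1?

Reachable states from the start: {p2,p3,p4,p5,p6,p7,p8,p9}. Unreachable: {p1} — drop them.
Start with accepting vs non-accepting: {p6,p7} | {p2,p3,p4,p5,p8,p9}.
On input R, block {p2,p3,p4,p5,p8,p9} splits into {p2,p3,p9} and {p4,p5,p8}.
Refine {p2,p3,p9} on symbol L: members go to different blocks, giving {p2,p9} and {p3}.
Split {p4,p5,p8} by δ(·,L) → {p4} and {p5} and {p8}.
Stable partition: {p6,p7} | {p2,p9} | {p4} | {p3} | {p5} | {p8} — 6 equivalence classes.

6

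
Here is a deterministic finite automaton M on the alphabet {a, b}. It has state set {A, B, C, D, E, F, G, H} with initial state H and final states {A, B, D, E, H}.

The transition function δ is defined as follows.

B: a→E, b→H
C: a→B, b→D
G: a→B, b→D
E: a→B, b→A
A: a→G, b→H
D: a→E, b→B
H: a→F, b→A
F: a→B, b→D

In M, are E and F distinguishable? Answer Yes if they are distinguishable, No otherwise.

States {C} cannot be reached from the start state, so discard them.
Initial partition by acceptance: {A,B,D,E,H} | {F,G}.
Split {A,B,D,E,H} by δ(·,a) → {B,D,E} and {A,H}.
On input b, block {B,D,E} splits into {B,E} and {D}.
Stable partition: {B,E} | {F,G} | {A,H} | {D} — 4 equivalence classes.
E and F end up in different blocks, so they are distinguishable. For instance, the string 'ε' is accepted from only E.

Yes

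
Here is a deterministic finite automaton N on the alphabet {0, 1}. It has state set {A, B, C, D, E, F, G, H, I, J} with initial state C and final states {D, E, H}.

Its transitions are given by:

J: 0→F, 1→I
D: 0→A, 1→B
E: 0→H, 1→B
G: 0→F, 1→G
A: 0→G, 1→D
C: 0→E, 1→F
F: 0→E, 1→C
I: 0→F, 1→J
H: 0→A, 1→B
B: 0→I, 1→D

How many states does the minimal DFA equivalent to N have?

5

All states are reachable from the start state.
P0 = {D,E,H} | {A,B,C,F,G,I,J}.
On input 0, block {D,E,H} splits into {D,H} and {E}.
Split {A,B,C,F,G,I,J} by δ(·,0) → {A,B,G,I,J} and {C,F}.
Refine {A,B,G,I,J} on symbol 0: members go to different blocks, giving {G,I,J} and {A,B}.
No further refinement is possible. Final partition (5 blocks): {D,H} | {G,I,J} | {E} | {C,F} | {A,B}.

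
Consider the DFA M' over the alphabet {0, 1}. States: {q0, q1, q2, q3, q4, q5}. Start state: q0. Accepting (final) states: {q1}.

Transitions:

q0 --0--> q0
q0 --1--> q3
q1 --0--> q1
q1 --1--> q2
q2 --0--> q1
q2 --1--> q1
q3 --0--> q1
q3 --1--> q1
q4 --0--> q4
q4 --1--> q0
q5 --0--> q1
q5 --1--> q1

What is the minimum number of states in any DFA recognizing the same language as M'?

Reachable states from the start: {q0,q1,q2,q3}. Unreachable: {q4,q5} — drop them.
Start with accepting vs non-accepting: {q1} | {q0,q2,q3}.
Split {q0,q2,q3} by δ(·,0) → {q2,q3} and {q0}.
Stable partition: {q1} | {q2,q3} | {q0} — 3 equivalence classes.

3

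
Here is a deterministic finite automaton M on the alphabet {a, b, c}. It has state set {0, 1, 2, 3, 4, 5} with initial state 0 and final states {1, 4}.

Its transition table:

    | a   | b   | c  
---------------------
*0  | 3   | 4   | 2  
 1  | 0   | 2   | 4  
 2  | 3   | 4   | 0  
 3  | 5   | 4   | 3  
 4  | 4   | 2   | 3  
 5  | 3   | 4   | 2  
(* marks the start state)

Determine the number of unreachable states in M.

Starting at 0 and following transitions, the reachable set is {0, 2, 3, 4, 5}. That leaves 1 unreachable — 1 in total.

1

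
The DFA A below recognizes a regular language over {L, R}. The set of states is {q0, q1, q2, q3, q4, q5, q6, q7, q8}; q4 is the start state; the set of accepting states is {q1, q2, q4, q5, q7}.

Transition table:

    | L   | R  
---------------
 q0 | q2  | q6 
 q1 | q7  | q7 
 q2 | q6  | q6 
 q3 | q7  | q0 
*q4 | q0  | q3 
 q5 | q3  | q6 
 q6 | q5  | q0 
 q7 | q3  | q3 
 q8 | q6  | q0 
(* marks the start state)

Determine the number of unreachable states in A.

Starting at q4 and following transitions, the reachable set is {q0, q2, q3, q4, q5, q6, q7}. That leaves q1, q8 unreachable — 2 in total.

2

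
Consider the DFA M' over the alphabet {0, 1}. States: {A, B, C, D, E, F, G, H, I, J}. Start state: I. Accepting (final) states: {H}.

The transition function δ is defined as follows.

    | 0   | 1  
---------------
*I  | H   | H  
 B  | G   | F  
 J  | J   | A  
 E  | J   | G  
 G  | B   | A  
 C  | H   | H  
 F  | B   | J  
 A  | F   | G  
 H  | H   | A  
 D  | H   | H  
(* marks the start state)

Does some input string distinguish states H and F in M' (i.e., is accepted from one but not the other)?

Yes

First remove the unreachable states {C,D,E}; 7 states remain.
Start with accepting vs non-accepting: {H} | {A,B,F,G,I,J}.
Refine {A,B,F,G,I,J} on symbol 0: members go to different blocks, giving {A,B,F,G,J} and {I}.
Stable partition: {H} | {A,B,F,G,J} | {I} — 3 equivalence classes.
H and F end up in different blocks, so they are distinguishable. For instance, the string 'ε' is accepted from only H.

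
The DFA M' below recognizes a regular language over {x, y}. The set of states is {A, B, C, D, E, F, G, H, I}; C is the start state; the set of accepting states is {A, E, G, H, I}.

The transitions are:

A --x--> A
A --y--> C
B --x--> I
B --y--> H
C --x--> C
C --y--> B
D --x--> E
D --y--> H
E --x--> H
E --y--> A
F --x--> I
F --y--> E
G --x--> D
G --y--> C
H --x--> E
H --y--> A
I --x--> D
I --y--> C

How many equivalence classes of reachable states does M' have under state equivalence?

First remove the unreachable states {F,G}; 7 states remain.
Initial partition by acceptance: {A,E,H,I} | {B,C,D}.
Split {A,E,H,I} by δ(·,x) → {A,E,H} and {I}.
Split {A,E,H} by δ(·,y) → {E,H} and {A}.
Refine {B,C,D} on symbol x: members go to different blocks, giving {B} and {C} and {D}.
Stable partition: {E,H} | {B} | {I} | {A} | {C} | {D} — 6 equivalence classes.

6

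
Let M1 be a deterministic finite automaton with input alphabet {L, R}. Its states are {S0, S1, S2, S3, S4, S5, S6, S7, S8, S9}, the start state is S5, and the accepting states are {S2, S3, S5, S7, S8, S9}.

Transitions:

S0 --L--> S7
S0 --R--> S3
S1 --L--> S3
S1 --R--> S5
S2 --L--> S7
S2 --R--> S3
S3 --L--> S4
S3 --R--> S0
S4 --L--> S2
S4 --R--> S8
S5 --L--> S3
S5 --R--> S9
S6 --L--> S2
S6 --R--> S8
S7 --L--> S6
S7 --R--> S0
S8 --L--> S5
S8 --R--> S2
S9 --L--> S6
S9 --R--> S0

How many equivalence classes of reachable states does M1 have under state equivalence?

5

Reachable states from the start: {S0,S2,S3,S4,S5,S6,S7,S8,S9}. Unreachable: {S1} — drop them.
Start with accepting vs non-accepting: {S2,S3,S5,S7,S8,S9} | {S0,S4,S6}.
On input L, block {S2,S3,S5,S7,S8,S9} splits into {S2,S5,S8} and {S3,S7,S9}.
On input L, block {S2,S5,S8} splits into {S2,S5} and {S8}.
Split {S0,S4,S6} by δ(·,L) → {S4,S6} and {S0}.
The partition is now stable with 5 blocks: {S2,S5} | {S4,S6} | {S3,S7,S9} | {S8} | {S0}.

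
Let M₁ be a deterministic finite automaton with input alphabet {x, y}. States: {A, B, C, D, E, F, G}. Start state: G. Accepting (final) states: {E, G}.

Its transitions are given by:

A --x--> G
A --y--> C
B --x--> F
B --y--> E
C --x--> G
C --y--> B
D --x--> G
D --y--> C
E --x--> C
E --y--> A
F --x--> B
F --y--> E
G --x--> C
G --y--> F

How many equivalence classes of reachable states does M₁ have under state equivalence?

5

Reachable states from the start: {A,B,C,E,F,G}. Unreachable: {D} — drop them.
P0 = {E,G} | {A,B,C,F}.
On input x, block {A,B,C,F} splits into {A,C} and {B,F}.
Split {E,G} by δ(·,y) → {E} and {G}.
Refine {A,C} on symbol y: members go to different blocks, giving {A} and {C}.
No further refinement is possible. Final partition (5 blocks): {E} | {A} | {B,F} | {G} | {C}.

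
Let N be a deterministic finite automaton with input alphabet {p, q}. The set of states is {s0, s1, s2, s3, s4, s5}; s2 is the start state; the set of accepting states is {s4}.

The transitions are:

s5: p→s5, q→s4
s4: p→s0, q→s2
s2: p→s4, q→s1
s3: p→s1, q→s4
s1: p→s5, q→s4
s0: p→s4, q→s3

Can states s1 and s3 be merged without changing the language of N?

Every state is reachable, so we keep all 6.
Initial partition by acceptance: {s4} | {s0,s1,s2,s3,s5}.
Refine {s0,s1,s2,s3,s5} on symbol p: members go to different blocks, giving {s1,s3,s5} and {s0,s2}.
Stable partition: {s4} | {s1,s3,s5} | {s0,s2} — 3 equivalence classes.
s1 and s3 lie in the same block of the stable partition, so they are equivalent — no string distinguishes them.

Yes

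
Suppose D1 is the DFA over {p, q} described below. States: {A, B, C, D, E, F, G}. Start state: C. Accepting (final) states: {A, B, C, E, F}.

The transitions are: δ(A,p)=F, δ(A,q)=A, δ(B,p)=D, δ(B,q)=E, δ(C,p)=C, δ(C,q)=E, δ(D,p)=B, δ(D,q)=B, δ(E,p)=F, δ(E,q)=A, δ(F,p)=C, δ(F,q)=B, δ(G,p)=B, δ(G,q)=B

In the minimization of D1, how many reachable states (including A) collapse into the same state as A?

Reachable states from the start: {A,B,C,D,E,F}. Unreachable: {G} — drop them.
Start with accepting vs non-accepting: {A,B,C,E,F} | {D}.
Refine {A,B,C,E,F} on symbol p: members go to different blocks, giving {A,C,E,F} and {B}.
Refine {A,C,E,F} on symbol q: members go to different blocks, giving {A,C,E} and {F}.
Split {A,C,E} by δ(·,p) → {A,E} and {C}.
Stable partition: {A,E} | {D} | {B} | {F} | {C} — 5 equivalence classes.
State A belongs to the block {A,E}, which has 2 states.

2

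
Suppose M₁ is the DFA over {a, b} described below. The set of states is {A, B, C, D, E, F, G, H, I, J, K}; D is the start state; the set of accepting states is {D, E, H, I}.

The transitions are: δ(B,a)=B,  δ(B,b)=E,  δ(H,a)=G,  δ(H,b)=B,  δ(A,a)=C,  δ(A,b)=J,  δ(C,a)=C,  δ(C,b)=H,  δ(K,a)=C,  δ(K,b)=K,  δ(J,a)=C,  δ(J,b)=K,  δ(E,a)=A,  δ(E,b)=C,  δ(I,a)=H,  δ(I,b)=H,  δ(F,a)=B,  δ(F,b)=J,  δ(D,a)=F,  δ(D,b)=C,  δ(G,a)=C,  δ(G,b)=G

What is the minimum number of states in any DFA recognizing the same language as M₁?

3

Reachable states from the start: {A,B,C,D,E,F,G,H,J,K}. Unreachable: {I} — drop them.
Initial partition by acceptance: {D,E,H} | {A,B,C,F,G,J,K}.
On input b, block {A,B,C,F,G,J,K} splits into {A,F,G,J,K} and {B,C}.
The partition is now stable with 3 blocks: {D,E,H} | {A,F,G,J,K} | {B,C}.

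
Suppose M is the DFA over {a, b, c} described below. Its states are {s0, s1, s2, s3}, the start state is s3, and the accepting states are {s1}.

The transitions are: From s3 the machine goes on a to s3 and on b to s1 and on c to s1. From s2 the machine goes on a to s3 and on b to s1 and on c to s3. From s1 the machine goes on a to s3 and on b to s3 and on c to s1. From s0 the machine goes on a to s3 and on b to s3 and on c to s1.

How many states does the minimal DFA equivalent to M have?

2

States {s0,s2} cannot be reached from the start state, so discard them.
P0 = {s1} | {s3}.
The partition is now stable with 2 blocks: {s1} | {s3}.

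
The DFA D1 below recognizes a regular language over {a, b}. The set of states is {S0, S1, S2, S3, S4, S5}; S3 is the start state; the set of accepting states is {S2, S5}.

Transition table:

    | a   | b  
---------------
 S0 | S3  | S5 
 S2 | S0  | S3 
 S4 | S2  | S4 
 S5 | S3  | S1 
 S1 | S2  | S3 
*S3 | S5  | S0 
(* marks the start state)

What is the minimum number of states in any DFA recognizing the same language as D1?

First remove the unreachable states {S4}; 5 states remain.
P0 = {S2,S5} | {S0,S1,S3}.
On input a, block {S0,S1,S3} splits into {S1,S3} and {S0}.
Split {S2,S5} by δ(·,a) → {S2} and {S5}.
On input a, block {S1,S3} splits into {S1} and {S3}.
Stable partition: {S2} | {S1} | {S0} | {S5} | {S3} — 5 equivalence classes.

5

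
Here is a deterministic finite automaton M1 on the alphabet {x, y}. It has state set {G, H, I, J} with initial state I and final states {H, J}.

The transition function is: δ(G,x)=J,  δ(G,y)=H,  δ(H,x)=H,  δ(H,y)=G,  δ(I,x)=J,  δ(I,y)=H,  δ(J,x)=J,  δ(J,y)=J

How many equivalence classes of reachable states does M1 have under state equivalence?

Every state is reachable, so we keep all 4.
Initial partition by acceptance: {H,J} | {G,I}.
On input y, block {H,J} splits into {J} and {H}.
No further refinement is possible. Final partition (3 blocks): {J} | {G,I} | {H}.

3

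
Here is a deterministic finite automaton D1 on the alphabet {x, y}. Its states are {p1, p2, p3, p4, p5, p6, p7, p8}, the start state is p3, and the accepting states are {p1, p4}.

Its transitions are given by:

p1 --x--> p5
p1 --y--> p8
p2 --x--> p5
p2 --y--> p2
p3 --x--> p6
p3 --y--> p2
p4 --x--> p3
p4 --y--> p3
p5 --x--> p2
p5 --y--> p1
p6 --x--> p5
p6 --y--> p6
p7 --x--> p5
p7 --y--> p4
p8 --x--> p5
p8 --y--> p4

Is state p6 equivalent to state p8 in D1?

No

States {p7} cannot be reached from the start state, so discard them.
Initial partition by acceptance: {p1,p4} | {p2,p3,p5,p6,p8}.
Split {p2,p3,p5,p6,p8} by δ(·,y) → {p2,p3,p6} and {p5,p8}.
Split {p1,p4} by δ(·,x) → {p1} and {p4}.
Refine {p2,p3,p6} on symbol x: members go to different blocks, giving {p2,p6} and {p3}.
On input x, block {p5,p8} splits into {p5} and {p8}.
Stable partition: {p1} | {p2,p6} | {p5} | {p4} | {p3} | {p8} — 6 equivalence classes.
p6 and p8 end up in different blocks, so they are distinguishable. For instance, the string 'y' is accepted from only p8.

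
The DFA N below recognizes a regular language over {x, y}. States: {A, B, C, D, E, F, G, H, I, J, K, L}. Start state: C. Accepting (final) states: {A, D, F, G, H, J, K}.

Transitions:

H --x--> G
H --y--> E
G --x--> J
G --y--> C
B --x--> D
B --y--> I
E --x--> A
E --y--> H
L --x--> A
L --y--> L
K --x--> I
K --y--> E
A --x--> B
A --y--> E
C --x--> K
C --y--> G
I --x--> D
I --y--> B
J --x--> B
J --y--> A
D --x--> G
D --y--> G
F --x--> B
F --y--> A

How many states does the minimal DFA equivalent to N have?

8

First remove the unreachable states {F,L}; 10 states remain.
Initial partition by acceptance: {A,D,G,H,J,K} | {B,C,E,I}.
On input x, block {A,D,G,H,J,K} splits into {A,J,K} and {D,G,H}.
Refine {A,J,K} on symbol y: members go to different blocks, giving {A,K} and {J}.
On input x, block {B,C,E,I} splits into {B,I} and {C,E}.
Split {D,G,H} by δ(·,x) → {D,H} and {G}.
On input y, block {D,H} splits into {D} and {H}.
Split {C,E} by δ(·,y) → {C} and {E}.
The partition is now stable with 8 blocks: {A,K} | {B,I} | {D} | {J} | {C} | {G} | {H} | {E}.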